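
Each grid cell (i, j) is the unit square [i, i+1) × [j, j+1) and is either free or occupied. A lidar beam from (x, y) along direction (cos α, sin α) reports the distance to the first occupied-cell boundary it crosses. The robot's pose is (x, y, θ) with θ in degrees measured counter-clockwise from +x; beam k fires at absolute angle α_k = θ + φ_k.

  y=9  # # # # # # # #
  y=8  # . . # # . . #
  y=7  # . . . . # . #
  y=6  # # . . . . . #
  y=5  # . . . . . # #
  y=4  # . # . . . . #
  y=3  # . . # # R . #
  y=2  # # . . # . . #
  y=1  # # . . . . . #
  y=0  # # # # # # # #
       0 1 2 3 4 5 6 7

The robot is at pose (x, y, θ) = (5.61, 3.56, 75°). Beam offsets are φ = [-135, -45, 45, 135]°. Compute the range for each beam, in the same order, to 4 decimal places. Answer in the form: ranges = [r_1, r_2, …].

ranges = [2.7800, 1.6050, 5.1269, 0.7044]

beam 1: φ=-135°, α=300°
  d=(0.5000,-0.8660)  start (5,3)  tX=0.7800 tY=0.6466  stride 1/|dx|=2.0000 1/|dy|=1.1547
    cross y-line → (5,2), t=0.6466
    cross x-line → (6,2), t=0.7800
    cross y-line → (6,1), t=1.8013
    cross x-line → (7,1), t=2.7800 (wall)
  → r_1 = 2.7800
beam 2: φ=-45°, α=30°
  d=(0.8660,0.5000)  start (5,3)  tX=0.4503 tY=0.8800  stride 1/|dx|=1.1547 1/|dy|=2.0000
    cross x-line → (6,3), t=0.4503
    cross y-line → (6,4), t=0.8800
    cross x-line → (7,4), t=1.6050 (wall)
  → r_2 = 1.6050
beam 3: φ=45°, α=120°
  d=(-0.5000,0.8660)  start (5,3)  tX=1.2200 tY=0.5081  stride 1/|dx|=2.0000 1/|dy|=1.1547
    cross y-line → (5,4), t=0.5081
    cross x-line → (4,4), t=1.2200
    cross y-line → (4,5), t=1.6628
    cross y-line → (4,6), t=2.8175
    cross x-line → (3,6), t=3.2200
    cross y-line → (3,7), t=3.9722
    cross y-line → (3,8), t=5.1269 (wall)
  → r_3 = 5.1269
beam 4: φ=135°, α=210°
  d=(-0.8660,-0.5000)  start (5,3)  tX=0.7044 tY=1.1200  stride 1/|dx|=1.1547 1/|dy|=2.0000
    cross x-line → (4,3), t=0.7044 (wall)
  → r_4 = 0.7044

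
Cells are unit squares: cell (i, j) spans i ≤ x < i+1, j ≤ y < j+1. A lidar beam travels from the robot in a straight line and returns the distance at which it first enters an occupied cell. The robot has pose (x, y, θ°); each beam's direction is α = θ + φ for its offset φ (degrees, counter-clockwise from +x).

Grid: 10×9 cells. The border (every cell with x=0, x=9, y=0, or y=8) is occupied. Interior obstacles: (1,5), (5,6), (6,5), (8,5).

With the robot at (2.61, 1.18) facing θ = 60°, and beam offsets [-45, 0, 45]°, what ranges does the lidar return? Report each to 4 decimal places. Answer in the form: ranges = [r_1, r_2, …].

beam 1: φ=-45°, α=15°
  d=(0.9659,0.2588)  start (2,1)  tX=0.4038 tY=3.1682  stride 1/|dx|=1.0353 1/|dy|=3.8637
    cross x-line → (3,1), t=0.4038
    cross x-line → (4,1), t=1.4390
    cross x-line → (5,1), t=2.4743
    cross y-line → (5,2), t=3.1682
    cross x-line → (6,2), t=3.5096
    cross x-line → (7,2), t=4.5449
    cross x-line → (8,2), t=5.5801
    cross x-line → (9,2), t=6.6154 (wall)
  → r_1 = 6.6154
beam 2: φ=0°, α=60°
  d=(0.5000,0.8660)  start (2,1)  tX=0.7800 tY=0.9469  stride 1/|dx|=2.0000 1/|dy|=1.1547
    cross x-line → (3,1), t=0.7800
    cross y-line → (3,2), t=0.9469
    cross y-line → (3,3), t=2.1016
    cross x-line → (4,3), t=2.7800
    cross y-line → (4,4), t=3.2563
    cross y-line → (4,5), t=4.4110
    cross x-line → (5,5), t=4.7800
    cross y-line → (5,6), t=5.5657 (wall)
  → r_2 = 5.5657
beam 3: φ=45°, α=105°
  d=(-0.2588,0.9659)  start (2,1)  tX=2.3569 tY=0.8489  stride 1/|dx|=3.8637 1/|dy|=1.0353
    cross y-line → (2,2), t=0.8489
    cross y-line → (2,3), t=1.8842
    cross x-line → (1,3), t=2.3569
    cross y-line → (1,4), t=2.9195
    cross y-line → (1,5), t=3.9548 (wall)
  → r_3 = 3.9548

ranges = [6.6154, 5.5657, 3.9548]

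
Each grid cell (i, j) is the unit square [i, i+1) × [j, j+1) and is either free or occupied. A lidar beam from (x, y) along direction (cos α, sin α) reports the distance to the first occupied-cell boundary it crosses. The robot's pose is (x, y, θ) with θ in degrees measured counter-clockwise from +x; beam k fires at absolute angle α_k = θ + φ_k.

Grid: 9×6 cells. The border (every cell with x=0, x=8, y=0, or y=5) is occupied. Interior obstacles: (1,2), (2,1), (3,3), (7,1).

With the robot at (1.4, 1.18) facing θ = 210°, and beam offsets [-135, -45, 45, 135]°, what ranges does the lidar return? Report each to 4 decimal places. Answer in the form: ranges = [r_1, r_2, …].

ranges = [0.8489, 0.4141, 0.1863, 0.6212]

beam 1: φ=-135°, α=75°
  direction (0.2588, 0.9659); cell (1,1); t to first gridline: x 2.3182, y 0.8489 (then +3.8637 / +1.0353)
    (1,2) via y @ 0.8489  # hit
  → r_1 = 0.8489
beam 2: φ=-45°, α=165°
  direction (-0.9659, 0.2588); cell (1,1); t to first gridline: x 0.4141, y 3.1682 (then +1.0353 / +3.8637)
    (0,1) via x @ 0.4141  # hit
  → r_2 = 0.4141
beam 3: φ=45°, α=255°
  direction (-0.2588, -0.9659); cell (1,1); t to first gridline: x 1.5455, y 0.1863 (then +3.8637 / +1.0353)
    (1,0) via y @ 0.1863  # hit
  → r_3 = 0.1863
beam 4: φ=135°, α=345°
  direction (0.9659, -0.2588); cell (1,1); t to first gridline: x 0.6212, y 0.6955 (then +1.0353 / +3.8637)
    (2,1) via x @ 0.6212  # hit
  → r_4 = 0.6212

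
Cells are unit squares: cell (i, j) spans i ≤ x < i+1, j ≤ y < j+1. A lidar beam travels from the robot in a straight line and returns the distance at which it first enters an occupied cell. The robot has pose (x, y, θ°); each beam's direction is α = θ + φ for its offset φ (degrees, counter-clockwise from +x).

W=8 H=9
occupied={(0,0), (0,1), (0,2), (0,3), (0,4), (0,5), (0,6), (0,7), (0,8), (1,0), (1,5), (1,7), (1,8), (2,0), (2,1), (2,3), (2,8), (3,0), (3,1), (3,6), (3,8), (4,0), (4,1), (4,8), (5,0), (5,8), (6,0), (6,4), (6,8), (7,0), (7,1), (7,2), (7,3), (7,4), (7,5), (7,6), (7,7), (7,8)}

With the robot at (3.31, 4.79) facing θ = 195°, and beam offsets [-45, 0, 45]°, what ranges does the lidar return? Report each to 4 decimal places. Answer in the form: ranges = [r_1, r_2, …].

beam 1: φ=-45°, α=150°
  direction (-0.8660, 0.5000); cell (3,4); t to first gridline: x 0.3580, y 0.4200 (then +1.1547 / +2.0000)
    (2,4) via x @ 0.3580
    (2,5) via y @ 0.4200
    (1,5) via x @ 1.5127  # hit
  → r_1 = 1.5127
beam 2: φ=0°, α=195°
  direction (-0.9659, -0.2588); cell (3,4); t to first gridline: x 0.3209, y 3.0523 (then +1.0353 / +3.8637)
    (2,4) via x @ 0.3209
    (1,4) via x @ 1.3562
    (0,4) via x @ 2.3915  # hit
  → r_2 = 2.3915
beam 3: φ=45°, α=240°
  direction (-0.5000, -0.8660); cell (3,4); t to first gridline: x 0.6200, y 0.9122 (then +2.0000 / +1.1547)
    (2,4) via x @ 0.6200
    (2,3) via y @ 0.9122  # hit
  → r_3 = 0.9122

ranges = [1.5127, 2.3915, 0.9122]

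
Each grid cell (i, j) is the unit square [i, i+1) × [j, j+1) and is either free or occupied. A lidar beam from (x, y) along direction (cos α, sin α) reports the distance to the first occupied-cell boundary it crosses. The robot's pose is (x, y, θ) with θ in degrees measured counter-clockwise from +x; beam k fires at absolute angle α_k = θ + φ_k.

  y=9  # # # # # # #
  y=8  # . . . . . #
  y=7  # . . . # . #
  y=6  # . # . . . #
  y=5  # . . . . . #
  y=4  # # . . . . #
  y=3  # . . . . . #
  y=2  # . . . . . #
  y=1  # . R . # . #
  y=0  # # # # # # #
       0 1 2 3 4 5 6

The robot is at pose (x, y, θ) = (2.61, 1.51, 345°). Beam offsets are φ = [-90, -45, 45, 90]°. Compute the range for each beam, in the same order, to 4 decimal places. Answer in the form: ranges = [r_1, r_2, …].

beam 1: φ=-90°, α=255°
  cosα=-0.2588 sinα=-0.9659 | (2,1) | tMaxX 2.3569 tMaxY 0.5280 | tΔX 3.8637 tΔY 1.0353
    t=0.5280 [y] (2,0) — stop
  → r_1 = 0.5280
beam 2: φ=-45°, α=300°
  cosα=0.5000 sinα=-0.8660 | (2,1) | tMaxX 0.7800 tMaxY 0.5889 | tΔX 2.0000 tΔY 1.1547
    t=0.5889 [y] (2,0) — stop
  → r_2 = 0.5889
beam 3: φ=45°, α=30°
  cosα=0.8660 sinα=0.5000 | (2,1) | tMaxX 0.4503 tMaxY 0.9800 | tΔX 1.1547 tΔY 2.0000
    t=0.4503 [x] (3,1)
    t=0.9800 [y] (3,2)
    t=1.6050 [x] (4,2)
    t=2.7597 [x] (5,2)
    t=2.9800 [y] (5,3)
    t=3.9144 [x] (6,3) — stop
  → r_3 = 3.9144
beam 4: φ=90°, α=75°
  cosα=0.2588 sinα=0.9659 | (2,1) | tMaxX 1.5068 tMaxY 0.5073 | tΔX 3.8637 tΔY 1.0353
    t=0.5073 [y] (2,2)
    t=1.5068 [x] (3,2)
    t=1.5426 [y] (3,3)
    t=2.5778 [y] (3,4)
    t=3.6131 [y] (3,5)
    t=4.6484 [y] (3,6)
    t=5.3705 [x] (4,6)
    t=5.6837 [y] (4,7) — stop
  → r_4 = 5.6837

ranges = [0.5280, 0.5889, 3.9144, 5.6837]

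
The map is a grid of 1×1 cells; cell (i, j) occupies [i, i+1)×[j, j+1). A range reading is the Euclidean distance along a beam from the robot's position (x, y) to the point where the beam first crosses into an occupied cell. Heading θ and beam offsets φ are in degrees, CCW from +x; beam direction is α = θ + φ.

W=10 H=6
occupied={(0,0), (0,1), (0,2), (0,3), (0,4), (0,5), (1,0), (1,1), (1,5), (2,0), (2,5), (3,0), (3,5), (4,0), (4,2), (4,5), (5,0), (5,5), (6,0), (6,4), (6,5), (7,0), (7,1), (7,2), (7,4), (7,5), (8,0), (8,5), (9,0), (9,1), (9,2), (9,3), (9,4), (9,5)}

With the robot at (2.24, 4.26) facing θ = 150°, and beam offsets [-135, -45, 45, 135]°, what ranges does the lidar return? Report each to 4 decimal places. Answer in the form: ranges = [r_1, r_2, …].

ranges = [2.8591, 0.7661, 1.2837, 3.3750]

beam 1: φ=-135°, α=15°
  d=(0.9659,0.2588)  start (2,4)  tX=0.7868 tY=2.8591  stride 1/|dx|=1.0353 1/|dy|=3.8637
    cross x-line → (3,4), t=0.7868
    cross x-line → (4,4), t=1.8221
    cross x-line → (5,4), t=2.8574
    cross y-line → (5,5), t=2.8591 (wall)
  → r_1 = 2.8591
beam 2: φ=-45°, α=105°
  d=(-0.2588,0.9659)  start (2,4)  tX=0.9273 tY=0.7661  stride 1/|dx|=3.8637 1/|dy|=1.0353
    cross y-line → (2,5), t=0.7661 (wall)
  → r_2 = 0.7661
beam 3: φ=45°, α=195°
  d=(-0.9659,-0.2588)  start (2,4)  tX=0.2485 tY=1.0046  stride 1/|dx|=1.0353 1/|dy|=3.8637
    cross x-line → (1,4), t=0.2485
    cross y-line → (1,3), t=1.0046
    cross x-line → (0,3), t=1.2837 (wall)
  → r_3 = 1.2837
beam 4: φ=135°, α=285°
  d=(0.2588,-0.9659)  start (2,4)  tX=2.9364 tY=0.2692  stride 1/|dx|=3.8637 1/|dy|=1.0353
    cross y-line → (2,3), t=0.2692
    cross y-line → (2,2), t=1.3044
    cross y-line → (2,1), t=2.3397
    cross x-line → (3,1), t=2.9364
    cross y-line → (3,0), t=3.3750 (wall)
  → r_4 = 3.3750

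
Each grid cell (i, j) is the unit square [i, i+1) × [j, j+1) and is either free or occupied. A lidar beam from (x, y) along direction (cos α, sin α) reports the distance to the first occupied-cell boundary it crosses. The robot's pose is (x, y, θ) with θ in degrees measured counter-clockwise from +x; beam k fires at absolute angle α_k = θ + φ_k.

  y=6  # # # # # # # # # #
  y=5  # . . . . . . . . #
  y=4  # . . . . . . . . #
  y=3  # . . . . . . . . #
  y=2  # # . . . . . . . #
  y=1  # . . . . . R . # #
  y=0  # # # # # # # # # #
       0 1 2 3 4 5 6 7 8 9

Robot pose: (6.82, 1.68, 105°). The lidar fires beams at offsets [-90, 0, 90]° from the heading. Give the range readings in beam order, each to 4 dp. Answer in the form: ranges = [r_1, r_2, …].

ranges = [1.2216, 4.4724, 2.6273]

beam 1: φ=-90°, α=15°
  d=(0.9659,0.2588)  start (6,1)  tX=0.1863 tY=1.2364  stride 1/|dx|=1.0353 1/|dy|=3.8637
    cross x-line → (7,1), t=0.1863
    cross x-line → (8,1), t=1.2216 (wall)
  → r_1 = 1.2216
beam 2: φ=0°, α=105°
  d=(-0.2588,0.9659)  start (6,1)  tX=3.1682 tY=0.3313  stride 1/|dx|=3.8637 1/|dy|=1.0353
    cross y-line → (6,2), t=0.3313
    cross y-line → (6,3), t=1.3666
    cross y-line → (6,4), t=2.4018
    cross x-line → (5,4), t=3.1682
    cross y-line → (5,5), t=3.4371
    cross y-line → (5,6), t=4.4724 (wall)
  → r_2 = 4.4724
beam 3: φ=90°, α=195°
  d=(-0.9659,-0.2588)  start (6,1)  tX=0.8489 tY=2.6273  stride 1/|dx|=1.0353 1/|dy|=3.8637
    cross x-line → (5,1), t=0.8489
    cross x-line → (4,1), t=1.8842
    cross y-line → (4,0), t=2.6273 (wall)
  → r_3 = 2.6273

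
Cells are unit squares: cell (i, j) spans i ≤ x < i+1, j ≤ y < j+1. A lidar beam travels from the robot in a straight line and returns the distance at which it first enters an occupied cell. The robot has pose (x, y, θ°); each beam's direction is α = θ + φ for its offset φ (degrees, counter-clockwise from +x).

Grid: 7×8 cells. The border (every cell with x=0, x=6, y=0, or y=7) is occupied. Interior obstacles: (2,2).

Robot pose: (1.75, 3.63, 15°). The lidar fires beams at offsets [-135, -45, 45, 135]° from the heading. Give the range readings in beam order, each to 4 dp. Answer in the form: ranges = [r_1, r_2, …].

beam 1: φ=-135°, α=240°
  dir = (cos 240°, sin 240°) = (-0.5000, -0.8660); from cell (1,3)
  next x-line at t=1.5000, next y-line at t=0.7275; Δt_x=2.0000, Δt_y=1.1547
    y: enter (1,2) at t=0.7275
    x: enter (0,2) at t=1.5000 ← occupied
  → r_1 = 1.5000
beam 2: φ=-45°, α=330°
  dir = (cos 330°, sin 330°) = (0.8660, -0.5000); from cell (1,3)
  next x-line at t=0.2887, next y-line at t=1.2600; Δt_x=1.1547, Δt_y=2.0000
    x: enter (2,3) at t=0.2887
    y: enter (2,2) at t=1.2600 ← occupied
  → r_2 = 1.2600
beam 3: φ=45°, α=60°
  dir = (cos 60°, sin 60°) = (0.5000, 0.8660); from cell (1,3)
  next x-line at t=0.5000, next y-line at t=0.4272; Δt_x=2.0000, Δt_y=1.1547
    y: enter (1,4) at t=0.4272
    x: enter (2,4) at t=0.5000
    y: enter (2,5) at t=1.5819
    x: enter (3,5) at t=2.5000
    y: enter (3,6) at t=2.7366
    y: enter (3,7) at t=3.8913 ← occupied
  → r_3 = 3.8913
beam 4: φ=135°, α=150°
  dir = (cos 150°, sin 150°) = (-0.8660, 0.5000); from cell (1,3)
  next x-line at t=0.8660, next y-line at t=0.7400; Δt_x=1.1547, Δt_y=2.0000
    y: enter (1,4) at t=0.7400
    x: enter (0,4) at t=0.8660 ← occupied
  → r_4 = 0.8660

ranges = [1.5000, 1.2600, 3.8913, 0.8660]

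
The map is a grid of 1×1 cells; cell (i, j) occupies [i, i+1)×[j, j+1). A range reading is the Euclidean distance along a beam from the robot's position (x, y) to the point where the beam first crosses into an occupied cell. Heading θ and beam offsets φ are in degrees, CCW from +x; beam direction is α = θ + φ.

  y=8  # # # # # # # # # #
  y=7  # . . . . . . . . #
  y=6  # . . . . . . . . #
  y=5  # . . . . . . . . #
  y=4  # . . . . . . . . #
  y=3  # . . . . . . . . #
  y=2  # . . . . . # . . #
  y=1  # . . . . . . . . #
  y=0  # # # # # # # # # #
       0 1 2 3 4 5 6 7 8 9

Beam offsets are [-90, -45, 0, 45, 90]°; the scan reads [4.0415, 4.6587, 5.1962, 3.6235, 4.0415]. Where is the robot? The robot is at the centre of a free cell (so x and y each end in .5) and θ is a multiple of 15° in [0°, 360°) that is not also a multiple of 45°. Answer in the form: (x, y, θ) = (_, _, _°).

Enumerate (i+0.5, j+0.5, θ) over the 55 free cells and 16 admissible headings. For each, cast all 5 beams and compare to the given ranges.
  (5.5, 2.5, 105°): beam 1 = 0.5176 ≠ 4.0415 ✗
  (3.5, 5.5, 330°): beam 1 = 5.0000 ≠ 4.0415 ✗
  (2.5, 6.5, 210°): beam 1 = 1.7321 ≠ 4.0415 ✗
  …
  (4.5, 4.5, 30°): r_1=4.0415, r_2=4.6587, r_3=5.1962, r_4=3.6235, r_5=4.0415 — all match ✓
No second candidate reproduces the full scan.

(x, y, θ) = (4.5, 4.5, 30°)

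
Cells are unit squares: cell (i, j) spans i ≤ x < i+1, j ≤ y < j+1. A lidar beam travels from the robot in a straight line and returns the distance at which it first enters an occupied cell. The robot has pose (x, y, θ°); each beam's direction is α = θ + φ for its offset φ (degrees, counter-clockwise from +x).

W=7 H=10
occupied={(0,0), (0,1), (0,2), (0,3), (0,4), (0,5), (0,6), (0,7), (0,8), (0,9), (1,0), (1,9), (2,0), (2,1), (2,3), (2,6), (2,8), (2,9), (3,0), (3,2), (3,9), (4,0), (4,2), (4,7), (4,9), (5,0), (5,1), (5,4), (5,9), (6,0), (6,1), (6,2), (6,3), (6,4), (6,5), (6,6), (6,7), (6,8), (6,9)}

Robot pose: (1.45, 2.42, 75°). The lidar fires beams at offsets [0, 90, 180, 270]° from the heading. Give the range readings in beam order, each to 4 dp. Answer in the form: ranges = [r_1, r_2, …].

beam 1: φ=0°, α=75°
  dir = (cos 75°, sin 75°) = (0.2588, 0.9659); from cell (1,2)
  next x-line at t=2.1250, next y-line at t=0.6005; Δt_x=3.8637, Δt_y=1.0353
    y: enter (1,3) at t=0.6005
    y: enter (1,4) at t=1.6357
    x: enter (2,4) at t=2.1250
    y: enter (2,5) at t=2.6710
    y: enter (2,6) at t=3.7063 ← occupied
  → r_1 = 3.7063
beam 2: φ=90°, α=165°
  dir = (cos 165°, sin 165°) = (-0.9659, 0.2588); from cell (1,2)
  next x-line at t=0.4659, next y-line at t=2.2409; Δt_x=1.0353, Δt_y=3.8637
    x: enter (0,2) at t=0.4659 ← occupied
  → r_2 = 0.4659
beam 3: φ=180°, α=255°
  dir = (cos 255°, sin 255°) = (-0.2588, -0.9659); from cell (1,2)
  next x-line at t=1.7387, next y-line at t=0.4348; Δt_x=3.8637, Δt_y=1.0353
    y: enter (1,1) at t=0.4348
    y: enter (1,0) at t=1.4701 ← occupied
  → r_3 = 1.4701
beam 4: φ=270°, α=345°
  dir = (cos 345°, sin 345°) = (0.9659, -0.2588); from cell (1,2)
  next x-line at t=0.5694, next y-line at t=1.6228; Δt_x=1.0353, Δt_y=3.8637
    x: enter (2,2) at t=0.5694
    x: enter (3,2) at t=1.6047 ← occupied
  → r_4 = 1.6047

ranges = [3.7063, 0.4659, 1.4701, 1.6047]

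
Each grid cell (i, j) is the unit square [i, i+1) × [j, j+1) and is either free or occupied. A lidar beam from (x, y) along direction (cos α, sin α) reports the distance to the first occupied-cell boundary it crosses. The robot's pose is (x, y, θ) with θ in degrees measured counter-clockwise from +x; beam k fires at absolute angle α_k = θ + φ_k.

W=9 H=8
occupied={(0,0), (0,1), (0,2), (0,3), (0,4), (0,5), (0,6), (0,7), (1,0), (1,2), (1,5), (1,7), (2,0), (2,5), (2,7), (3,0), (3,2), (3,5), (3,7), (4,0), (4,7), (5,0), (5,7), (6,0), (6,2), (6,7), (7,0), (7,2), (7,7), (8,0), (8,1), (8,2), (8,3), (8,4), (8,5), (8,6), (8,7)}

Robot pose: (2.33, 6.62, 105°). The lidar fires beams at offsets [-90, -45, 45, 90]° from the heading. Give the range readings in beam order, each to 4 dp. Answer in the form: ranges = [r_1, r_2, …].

ranges = [1.4682, 0.4388, 0.7600, 1.3769]

beam 1: φ=-90°, α=15°
  cosα=0.9659 sinα=0.2588 | (2,6) | tMaxX 0.6936 tMaxY 1.4682 | tΔX 1.0353 tΔY 3.8637
    t=0.6936 [x] (3,6)
    t=1.4682 [y] (3,7) — stop
  → r_1 = 1.4682
beam 2: φ=-45°, α=60°
  cosα=0.5000 sinα=0.8660 | (2,6) | tMaxX 1.3400 tMaxY 0.4388 | tΔX 2.0000 tΔY 1.1547
    t=0.4388 [y] (2,7) — stop
  → r_2 = 0.4388
beam 3: φ=45°, α=150°
  cosα=-0.8660 sinα=0.5000 | (2,6) | tMaxX 0.3811 tMaxY 0.7600 | tΔX 1.1547 tΔY 2.0000
    t=0.3811 [x] (1,6)
    t=0.7600 [y] (1,7) — stop
  → r_3 = 0.7600
beam 4: φ=90°, α=195°
  cosα=-0.9659 sinα=-0.2588 | (2,6) | tMaxX 0.3416 tMaxY 2.3955 | tΔX 1.0353 tΔY 3.8637
    t=0.3416 [x] (1,6)
    t=1.3769 [x] (0,6) — stop
  → r_4 = 1.3769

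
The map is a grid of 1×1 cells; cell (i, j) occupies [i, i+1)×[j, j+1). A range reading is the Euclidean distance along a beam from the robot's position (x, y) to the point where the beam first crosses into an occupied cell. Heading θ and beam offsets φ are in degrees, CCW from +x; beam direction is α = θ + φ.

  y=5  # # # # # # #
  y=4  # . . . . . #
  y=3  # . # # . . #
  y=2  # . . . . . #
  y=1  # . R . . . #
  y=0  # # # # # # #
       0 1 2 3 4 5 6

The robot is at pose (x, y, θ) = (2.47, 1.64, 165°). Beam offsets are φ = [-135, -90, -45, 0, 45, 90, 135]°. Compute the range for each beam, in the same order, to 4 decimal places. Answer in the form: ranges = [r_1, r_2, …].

ranges = [4.0761, 1.4080, 2.9400, 1.5219, 1.2800, 0.6626, 0.7390]

beam 1: φ=-135°, α=30°
  cosα=0.8660 sinα=0.5000 | (2,1) | tMaxX 0.6120 tMaxY 0.7200 | tΔX 1.1547 tΔY 2.0000
    t=0.6120 [x] (3,1)
    t=0.7200 [y] (3,2)
    t=1.7667 [x] (4,2)
    t=2.7200 [y] (4,3)
    t=2.9214 [x] (5,3)
    t=4.0761 [x] (6,3) — stop
  → r_1 = 4.0761
beam 2: φ=-90°, α=75°
  cosα=0.2588 sinα=0.9659 | (2,1) | tMaxX 2.0478 tMaxY 0.3727 | tΔX 3.8637 tΔY 1.0353
    t=0.3727 [y] (2,2)
    t=1.4080 [y] (2,3) — stop
  → r_2 = 1.4080
beam 3: φ=-45°, α=120°
  cosα=-0.5000 sinα=0.8660 | (2,1) | tMaxX 0.9400 tMaxY 0.4157 | tΔX 2.0000 tΔY 1.1547
    t=0.4157 [y] (2,2)
    t=0.9400 [x] (1,2)
    t=1.5704 [y] (1,3)
    t=2.7251 [y] (1,4)
    t=2.9400 [x] (0,4) — stop
  → r_3 = 2.9400
beam 4: φ=0°, α=165°
  cosα=-0.9659 sinα=0.2588 | (2,1) | tMaxX 0.4866 tMaxY 1.3909 | tΔX 1.0353 tΔY 3.8637
    t=0.4866 [x] (1,1)
    t=1.3909 [y] (1,2)
    t=1.5219 [x] (0,2) — stop
  → r_4 = 1.5219
beam 5: φ=45°, α=210°
  cosα=-0.8660 sinα=-0.5000 | (2,1) | tMaxX 0.5427 tMaxY 1.2800 | tΔX 1.1547 tΔY 2.0000
    t=0.5427 [x] (1,1)
    t=1.2800 [y] (1,0) — stop
  → r_5 = 1.2800
beam 6: φ=90°, α=255°
  cosα=-0.2588 sinα=-0.9659 | (2,1) | tMaxX 1.8159 tMaxY 0.6626 | tΔX 3.8637 tΔY 1.0353
    t=0.6626 [y] (2,0) — stop
  → r_6 = 0.6626
beam 7: φ=135°, α=300°
  cosα=0.5000 sinα=-0.8660 | (2,1) | tMaxX 1.0600 tMaxY 0.7390 | tΔX 2.0000 tΔY 1.1547
    t=0.7390 [y] (2,0) — stop
  → r_7 = 0.7390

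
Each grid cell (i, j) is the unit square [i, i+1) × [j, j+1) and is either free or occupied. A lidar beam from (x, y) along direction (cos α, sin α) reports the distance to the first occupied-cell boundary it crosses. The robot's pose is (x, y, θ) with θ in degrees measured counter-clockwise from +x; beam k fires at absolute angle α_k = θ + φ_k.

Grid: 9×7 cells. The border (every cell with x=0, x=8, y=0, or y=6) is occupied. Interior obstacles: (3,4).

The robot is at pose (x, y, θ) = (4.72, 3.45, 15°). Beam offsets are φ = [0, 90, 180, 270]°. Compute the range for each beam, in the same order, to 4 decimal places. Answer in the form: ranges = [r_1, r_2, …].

ranges = [3.3957, 2.6400, 3.8512, 2.5364]

beam 1: φ=0°, α=15°
  dir = (cos 15°, sin 15°) = (0.9659, 0.2588); from cell (4,3)
  next x-line at t=0.2899, next y-line at t=2.1250; Δt_x=1.0353, Δt_y=3.8637
    x: enter (5,3) at t=0.2899
    x: enter (6,3) at t=1.3252
    y: enter (6,4) at t=2.1250
    x: enter (7,4) at t=2.3604
    x: enter (8,4) at t=3.3957 ← occupied
  → r_1 = 3.3957
beam 2: φ=90°, α=105°
  dir = (cos 105°, sin 105°) = (-0.2588, 0.9659); from cell (4,3)
  next x-line at t=2.7819, next y-line at t=0.5694; Δt_x=3.8637, Δt_y=1.0353
    y: enter (4,4) at t=0.5694
    y: enter (4,5) at t=1.6047
    y: enter (4,6) at t=2.6400 ← occupied
  → r_2 = 2.6400
beam 3: φ=180°, α=195°
  dir = (cos 195°, sin 195°) = (-0.9659, -0.2588); from cell (4,3)
  next x-line at t=0.7454, next y-line at t=1.7387; Δt_x=1.0353, Δt_y=3.8637
    x: enter (3,3) at t=0.7454
    y: enter (3,2) at t=1.7387
    x: enter (2,2) at t=1.7807
    x: enter (1,2) at t=2.8160
    x: enter (0,2) at t=3.8512 ← occupied
  → r_3 = 3.8512
beam 4: φ=270°, α=285°
  dir = (cos 285°, sin 285°) = (0.2588, -0.9659); from cell (4,3)
  next x-line at t=1.0818, next y-line at t=0.4659; Δt_x=3.8637, Δt_y=1.0353
    y: enter (4,2) at t=0.4659
    x: enter (5,2) at t=1.0818
    y: enter (5,1) at t=1.5012
    y: enter (5,0) at t=2.5364 ← occupied
  → r_4 = 2.5364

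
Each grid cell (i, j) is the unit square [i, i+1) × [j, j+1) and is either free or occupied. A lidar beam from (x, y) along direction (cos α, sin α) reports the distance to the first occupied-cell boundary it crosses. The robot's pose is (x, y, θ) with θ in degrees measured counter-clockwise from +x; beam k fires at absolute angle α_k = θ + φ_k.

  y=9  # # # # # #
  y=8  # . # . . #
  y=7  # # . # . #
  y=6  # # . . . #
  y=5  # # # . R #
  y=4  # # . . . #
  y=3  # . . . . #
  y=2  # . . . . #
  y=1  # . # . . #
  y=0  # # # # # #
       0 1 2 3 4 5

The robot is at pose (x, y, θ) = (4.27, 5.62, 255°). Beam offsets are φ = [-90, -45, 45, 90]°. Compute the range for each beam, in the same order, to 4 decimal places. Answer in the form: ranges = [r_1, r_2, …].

ranges = [1.3148, 2.6212, 1.4600, 0.7558]

beam 1: φ=-90°, α=165°
  direction (-0.9659, 0.2588); cell (4,5); t to first gridline: x 0.2795, y 1.4682 (then +1.0353 / +3.8637)
    (3,5) via x @ 0.2795
    (2,5) via x @ 1.3148  # hit
  → r_1 = 1.3148
beam 2: φ=-45°, α=210°
  direction (-0.8660, -0.5000); cell (4,5); t to first gridline: x 0.3118, y 1.2400 (then +1.1547 / +2.0000)
    (3,5) via x @ 0.3118
    (3,4) via y @ 1.2400
    (2,4) via x @ 1.4665
    (1,4) via x @ 2.6212  # hit
  → r_2 = 2.6212
beam 3: φ=45°, α=300°
  direction (0.5000, -0.8660); cell (4,5); t to first gridline: x 1.4600, y 0.7159 (then +2.0000 / +1.1547)
    (4,4) via y @ 0.7159
    (5,4) via x @ 1.4600  # hit
  → r_3 = 1.4600
beam 4: φ=90°, α=345°
  direction (0.9659, -0.2588); cell (4,5); t to first gridline: x 0.7558, y 2.3955 (then +1.0353 / +3.8637)
    (5,5) via x @ 0.7558  # hit
  → r_4 = 0.7558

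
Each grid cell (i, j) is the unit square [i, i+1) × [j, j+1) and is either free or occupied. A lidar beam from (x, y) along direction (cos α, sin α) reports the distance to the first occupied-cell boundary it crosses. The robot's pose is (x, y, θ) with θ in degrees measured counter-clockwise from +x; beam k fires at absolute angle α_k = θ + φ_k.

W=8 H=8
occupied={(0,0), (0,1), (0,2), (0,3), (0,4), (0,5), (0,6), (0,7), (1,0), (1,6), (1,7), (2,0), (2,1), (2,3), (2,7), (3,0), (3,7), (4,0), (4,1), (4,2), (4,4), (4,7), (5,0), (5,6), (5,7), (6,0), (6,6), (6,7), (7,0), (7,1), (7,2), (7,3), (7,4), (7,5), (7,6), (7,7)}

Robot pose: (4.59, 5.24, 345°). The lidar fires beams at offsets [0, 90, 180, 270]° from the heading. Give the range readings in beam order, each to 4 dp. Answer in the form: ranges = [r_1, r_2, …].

beam 1: φ=0°, α=345°
  cosα=0.9659 sinα=-0.2588 | (4,5) | tMaxX 0.4245 tMaxY 0.9273 | tΔX 1.0353 tΔY 3.8637
    t=0.4245 [x] (5,5)
    t=0.9273 [y] (5,4)
    t=1.4597 [x] (6,4)
    t=2.4950 [x] (7,4) — stop
  → r_1 = 2.4950
beam 2: φ=90°, α=75°
  cosα=0.2588 sinα=0.9659 | (4,5) | tMaxX 1.5841 tMaxY 0.7868 | tΔX 3.8637 tΔY 1.0353
    t=0.7868 [y] (4,6)
    t=1.5841 [x] (5,6) — stop
  → r_2 = 1.5841
beam 3: φ=180°, α=165°
  cosα=-0.9659 sinα=0.2588 | (4,5) | tMaxX 0.6108 tMaxY 2.9364 | tΔX 1.0353 tΔY 3.8637
    t=0.6108 [x] (3,5)
    t=1.6461 [x] (2,5)
    t=2.6814 [x] (1,5)
    t=2.9364 [y] (1,6) — stop
  → r_3 = 2.9364
beam 4: φ=270°, α=255°
  cosα=-0.2588 sinα=-0.9659 | (4,5) | tMaxX 2.2796 tMaxY 0.2485 | tΔX 3.8637 tΔY 1.0353
    t=0.2485 [y] (4,4) — stop
  → r_4 = 0.2485

ranges = [2.4950, 1.5841, 2.9364, 0.2485]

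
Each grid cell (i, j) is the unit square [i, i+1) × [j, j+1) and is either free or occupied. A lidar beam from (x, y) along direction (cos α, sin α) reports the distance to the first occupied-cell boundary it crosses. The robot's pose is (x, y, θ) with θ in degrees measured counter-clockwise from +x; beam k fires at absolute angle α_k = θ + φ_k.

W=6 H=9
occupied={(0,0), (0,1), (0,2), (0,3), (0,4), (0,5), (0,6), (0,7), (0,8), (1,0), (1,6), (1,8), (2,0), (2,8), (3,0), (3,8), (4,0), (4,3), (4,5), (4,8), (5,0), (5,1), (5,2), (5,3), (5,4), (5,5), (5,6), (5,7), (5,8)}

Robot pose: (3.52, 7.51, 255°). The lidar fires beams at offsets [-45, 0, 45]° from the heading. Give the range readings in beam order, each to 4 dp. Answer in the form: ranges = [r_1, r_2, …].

ranges = [1.7551, 6.7396, 1.7436]

beam 1: φ=-45°, α=210°
  direction (-0.8660, -0.5000); cell (3,7); t to first gridline: x 0.6004, y 1.0200 (then +1.1547 / +2.0000)
    (2,7) via x @ 0.6004
    (2,6) via y @ 1.0200
    (1,6) via x @ 1.7551  # hit
  → r_1 = 1.7551
beam 2: φ=0°, α=255°
  direction (-0.2588, -0.9659); cell (3,7); t to first gridline: x 2.0091, y 0.5280 (then +3.8637 / +1.0353)
    (3,6) via y @ 0.5280
    (3,5) via y @ 1.5633
    (2,5) via x @ 2.0091
    (2,4) via y @ 2.5985
    (2,3) via y @ 3.6338
    (2,2) via y @ 4.6691
    (2,1) via y @ 5.7044
    (1,1) via x @ 5.8728
    (1,0) via y @ 6.7396  # hit
  → r_2 = 6.7396
beam 3: φ=45°, α=300°
  direction (0.5000, -0.8660); cell (3,7); t to first gridline: x 0.9600, y 0.5889 (then +2.0000 / +1.1547)
    (3,6) via y @ 0.5889
    (4,6) via x @ 0.9600
    (4,5) via y @ 1.7436  # hit
  → r_3 = 1.7436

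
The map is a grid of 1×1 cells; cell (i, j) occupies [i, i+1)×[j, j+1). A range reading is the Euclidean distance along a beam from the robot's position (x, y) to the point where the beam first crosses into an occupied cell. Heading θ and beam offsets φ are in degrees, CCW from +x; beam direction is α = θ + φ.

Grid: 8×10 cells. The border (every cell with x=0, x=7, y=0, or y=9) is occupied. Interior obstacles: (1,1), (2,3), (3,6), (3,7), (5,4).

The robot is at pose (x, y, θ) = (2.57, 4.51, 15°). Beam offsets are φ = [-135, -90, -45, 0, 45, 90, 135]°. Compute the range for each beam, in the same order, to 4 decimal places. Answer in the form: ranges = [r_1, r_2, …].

beam 1: φ=-135°, α=240°
  cosα=-0.5000 sinα=-0.8660 | (2,4) | tMaxX 1.1400 tMaxY 0.5889 | tΔX 2.0000 tΔY 1.1547
    t=0.5889 [y] (2,3) — stop
  → r_1 = 0.5889
beam 2: φ=-90°, α=285°
  cosα=0.2588 sinα=-0.9659 | (2,4) | tMaxX 1.6614 tMaxY 0.5280 | tΔX 3.8637 tΔY 1.0353
    t=0.5280 [y] (2,3) — stop
  → r_2 = 0.5280
beam 3: φ=-45°, α=330°
  cosα=0.8660 sinα=-0.5000 | (2,4) | tMaxX 0.4965 tMaxY 1.0200 | tΔX 1.1547 tΔY 2.0000
    t=0.4965 [x] (3,4)
    t=1.0200 [y] (3,3)
    t=1.6512 [x] (4,3)
    t=2.8059 [x] (5,3)
    t=3.0200 [y] (5,2)
    t=3.9606 [x] (6,2)
    t=5.0200 [y] (6,1)
    t=5.1153 [x] (7,1) — stop
  → r_3 = 5.1153
beam 4: φ=0°, α=15°
  cosα=0.9659 sinα=0.2588 | (2,4) | tMaxX 0.4452 tMaxY 1.8932 | tΔX 1.0353 tΔY 3.8637
    t=0.4452 [x] (3,4)
    t=1.4804 [x] (4,4)
    t=1.8932 [y] (4,5)
    t=2.5157 [x] (5,5)
    t=3.5510 [x] (6,5)
    t=4.5863 [x] (7,5) — stop
  → r_4 = 4.5863
beam 5: φ=45°, α=60°
  cosα=0.5000 sinα=0.8660 | (2,4) | tMaxX 0.8600 tMaxY 0.5658 | tΔX 2.0000 tΔY 1.1547
    t=0.5658 [y] (2,5)
    t=0.8600 [x] (3,5)
    t=1.7205 [y] (3,6) — stop
  → r_5 = 1.7205
beam 6: φ=90°, α=105°
  cosα=-0.2588 sinα=0.9659 | (2,4) | tMaxX 2.2023 tMaxY 0.5073 | tΔX 3.8637 tΔY 1.0353
    t=0.5073 [y] (2,5)
    t=1.5426 [y] (2,6)
    t=2.2023 [x] (1,6)
    t=2.5778 [y] (1,7)
    t=3.6131 [y] (1,8)
    t=4.6484 [y] (1,9) — stop
  → r_6 = 4.6484
beam 7: φ=135°, α=150°
  cosα=-0.8660 sinα=0.5000 | (2,4) | tMaxX 0.6582 tMaxY 0.9800 | tΔX 1.1547 tΔY 2.0000
    t=0.6582 [x] (1,4)
    t=0.9800 [y] (1,5)
    t=1.8129 [x] (0,5) — stop
  → r_7 = 1.8129

ranges = [0.5889, 0.5280, 5.1153, 4.5863, 1.7205, 4.6484, 1.8129]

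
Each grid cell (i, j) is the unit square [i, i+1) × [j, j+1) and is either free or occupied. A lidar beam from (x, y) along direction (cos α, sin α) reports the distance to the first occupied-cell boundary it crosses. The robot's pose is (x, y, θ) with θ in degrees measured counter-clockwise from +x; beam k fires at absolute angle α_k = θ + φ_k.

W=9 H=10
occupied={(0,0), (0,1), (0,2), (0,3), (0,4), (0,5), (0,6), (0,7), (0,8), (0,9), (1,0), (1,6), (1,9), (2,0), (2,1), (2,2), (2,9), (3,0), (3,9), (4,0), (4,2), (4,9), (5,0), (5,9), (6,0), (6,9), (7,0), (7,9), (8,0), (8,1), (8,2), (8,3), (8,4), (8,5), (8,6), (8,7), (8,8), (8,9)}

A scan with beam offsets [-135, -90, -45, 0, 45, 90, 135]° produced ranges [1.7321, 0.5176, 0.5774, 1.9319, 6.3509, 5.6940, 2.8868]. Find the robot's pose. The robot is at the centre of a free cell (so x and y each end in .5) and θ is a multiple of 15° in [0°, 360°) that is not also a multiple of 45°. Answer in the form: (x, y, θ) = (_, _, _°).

(x, y, θ) = (2.5, 3.5, 345°)

The pose lattice has 52·16 = 832 candidates. Test each by forward raycasting.
  (6.5, 5.5, 240°): beam 1 = 3.6235 ≠ 1.7321 ✗
  (7.5, 7.5, 30°): beam 1 = 6.7293 ≠ 1.7321 ✗
  (5.5, 5.5, 285°): beam 1 = 5.1962 ≠ 1.7321 ✗
  …
  (2.5, 3.5, 345°): r_1=1.7321, r_2=0.5176, r_3=0.5774, r_4=1.9319, r_5=6.3509, r_6=5.6940, r_7=2.8868 — all match ✓
No second candidate reproduces the full scan.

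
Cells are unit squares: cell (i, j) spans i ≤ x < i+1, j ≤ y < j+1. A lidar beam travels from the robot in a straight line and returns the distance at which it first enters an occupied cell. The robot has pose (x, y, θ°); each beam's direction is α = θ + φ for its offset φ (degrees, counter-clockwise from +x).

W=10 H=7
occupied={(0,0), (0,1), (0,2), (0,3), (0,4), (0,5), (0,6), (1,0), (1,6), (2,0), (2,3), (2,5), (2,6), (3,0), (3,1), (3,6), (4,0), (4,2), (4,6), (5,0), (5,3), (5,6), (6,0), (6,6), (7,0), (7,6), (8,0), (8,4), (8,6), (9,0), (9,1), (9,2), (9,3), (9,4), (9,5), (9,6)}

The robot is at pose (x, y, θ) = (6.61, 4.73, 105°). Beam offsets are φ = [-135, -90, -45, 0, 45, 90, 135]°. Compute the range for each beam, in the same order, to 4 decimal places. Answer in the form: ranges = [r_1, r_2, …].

ranges = [2.7597, 2.4743, 1.4665, 1.3148, 2.5400, 3.7373, 1.2200]

beam 1: φ=-135°, α=330°
  d=(0.8660,-0.5000)  start (6,4)  tX=0.4503 tY=1.4600  stride 1/|dx|=1.1547 1/|dy|=2.0000
    cross x-line → (7,4), t=0.4503
    cross y-line → (7,3), t=1.4600
    cross x-line → (8,3), t=1.6050
    cross x-line → (9,3), t=2.7597 (wall)
  → r_1 = 2.7597
beam 2: φ=-90°, α=15°
  d=(0.9659,0.2588)  start (6,4)  tX=0.4038 tY=1.0432  stride 1/|dx|=1.0353 1/|dy|=3.8637
    cross x-line → (7,4), t=0.4038
    cross y-line → (7,5), t=1.0432
    cross x-line → (8,5), t=1.4390
    cross x-line → (9,5), t=2.4743 (wall)
  → r_2 = 2.4743
beam 3: φ=-45°, α=60°
  d=(0.5000,0.8660)  start (6,4)  tX=0.7800 tY=0.3118  stride 1/|dx|=2.0000 1/|dy|=1.1547
    cross y-line → (6,5), t=0.3118
    cross x-line → (7,5), t=0.7800
    cross y-line → (7,6), t=1.4665 (wall)
  → r_3 = 1.4665
beam 4: φ=0°, α=105°
  d=(-0.2588,0.9659)  start (6,4)  tX=2.3569 tY=0.2795  stride 1/|dx|=3.8637 1/|dy|=1.0353
    cross y-line → (6,5), t=0.2795
    cross y-line → (6,6), t=1.3148 (wall)
  → r_4 = 1.3148
beam 5: φ=45°, α=150°
  d=(-0.8660,0.5000)  start (6,4)  tX=0.7044 tY=0.5400  stride 1/|dx|=1.1547 1/|dy|=2.0000
    cross y-line → (6,5), t=0.5400
    cross x-line → (5,5), t=0.7044
    cross x-line → (4,5), t=1.8591
    cross y-line → (4,6), t=2.5400 (wall)
  → r_5 = 2.5400
beam 6: φ=90°, α=195°
  d=(-0.9659,-0.2588)  start (6,4)  tX=0.6315 tY=2.8205  stride 1/|dx|=1.0353 1/|dy|=3.8637
    cross x-line → (5,4), t=0.6315
    cross x-line → (4,4), t=1.6668
    cross x-line → (3,4), t=2.7021
    cross y-line → (3,3), t=2.8205
    cross x-line → (2,3), t=3.7373 (wall)
  → r_6 = 3.7373
beam 7: φ=135°, α=240°
  d=(-0.5000,-0.8660)  start (6,4)  tX=1.2200 tY=0.8429  stride 1/|dx|=2.0000 1/|dy|=1.1547
    cross y-line → (6,3), t=0.8429
    cross x-line → (5,3), t=1.2200 (wall)
  → r_7 = 1.2200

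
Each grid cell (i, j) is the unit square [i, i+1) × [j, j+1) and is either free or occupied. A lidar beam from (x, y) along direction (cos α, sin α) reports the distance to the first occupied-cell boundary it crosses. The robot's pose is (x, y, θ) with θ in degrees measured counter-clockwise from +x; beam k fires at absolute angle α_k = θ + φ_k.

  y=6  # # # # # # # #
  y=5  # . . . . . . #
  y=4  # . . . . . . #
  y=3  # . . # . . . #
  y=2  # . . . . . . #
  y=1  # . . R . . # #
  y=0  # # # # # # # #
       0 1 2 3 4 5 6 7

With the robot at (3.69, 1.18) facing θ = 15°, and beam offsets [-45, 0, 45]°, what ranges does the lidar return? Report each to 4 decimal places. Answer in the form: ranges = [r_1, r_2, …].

ranges = [0.3600, 2.3915, 5.5657]

beam 1: φ=-45°, α=330°
  cosα=0.8660 sinα=-0.5000 | (3,1) | tMaxX 0.3580 tMaxY 0.3600 | tΔX 1.1547 tΔY 2.0000
    t=0.3580 [x] (4,1)
    t=0.3600 [y] (4,0) — stop
  → r_1 = 0.3600
beam 2: φ=0°, α=15°
  cosα=0.9659 sinα=0.2588 | (3,1) | tMaxX 0.3209 tMaxY 3.1682 | tΔX 1.0353 tΔY 3.8637
    t=0.3209 [x] (4,1)
    t=1.3562 [x] (5,1)
    t=2.3915 [x] (6,1) — stop
  → r_2 = 2.3915
beam 3: φ=45°, α=60°
  cosα=0.5000 sinα=0.8660 | (3,1) | tMaxX 0.6200 tMaxY 0.9469 | tΔX 2.0000 tΔY 1.1547
    t=0.6200 [x] (4,1)
    t=0.9469 [y] (4,2)
    t=2.1016 [y] (4,3)
    t=2.6200 [x] (5,3)
    t=3.2563 [y] (5,4)
    t=4.4110 [y] (5,5)
    t=4.6200 [x] (6,5)
    t=5.5657 [y] (6,6) — stop
  → r_3 = 5.5657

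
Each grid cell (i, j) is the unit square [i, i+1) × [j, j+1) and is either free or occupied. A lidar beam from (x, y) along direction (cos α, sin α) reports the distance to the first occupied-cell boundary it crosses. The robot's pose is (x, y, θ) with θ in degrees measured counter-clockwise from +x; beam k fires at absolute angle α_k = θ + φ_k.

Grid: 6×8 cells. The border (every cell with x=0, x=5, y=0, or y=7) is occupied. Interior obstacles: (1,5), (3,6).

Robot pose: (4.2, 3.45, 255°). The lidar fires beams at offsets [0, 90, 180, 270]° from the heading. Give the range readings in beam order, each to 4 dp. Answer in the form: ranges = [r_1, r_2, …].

ranges = [2.5364, 0.8282, 3.0910, 3.3129]

beam 1: φ=0°, α=255°
  direction (-0.2588, -0.9659); cell (4,3); t to first gridline: x 0.7727, y 0.4659 (then +3.8637 / +1.0353)
    (4,2) via y @ 0.4659
    (3,2) via x @ 0.7727
    (3,1) via y @ 1.5012
    (3,0) via y @ 2.5364  # hit
  → r_1 = 2.5364
beam 2: φ=90°, α=345°
  direction (0.9659, -0.2588); cell (4,3); t to first gridline: x 0.8282, y 1.7387 (then +1.0353 / +3.8637)
    (5,3) via x @ 0.8282  # hit
  → r_2 = 0.8282
beam 3: φ=180°, α=75°
  direction (0.2588, 0.9659); cell (4,3); t to first gridline: x 3.0910, y 0.5694 (then +3.8637 / +1.0353)
    (4,4) via y @ 0.5694
    (4,5) via y @ 1.6047
    (4,6) via y @ 2.6400
    (5,6) via x @ 3.0910  # hit
  → r_3 = 3.0910
beam 4: φ=270°, α=165°
  direction (-0.9659, 0.2588); cell (4,3); t to first gridline: x 0.2071, y 2.1250 (then +1.0353 / +3.8637)
    (3,3) via x @ 0.2071
    (2,3) via x @ 1.2423
    (2,4) via y @ 2.1250
    (1,4) via x @ 2.2776
    (0,4) via x @ 3.3129  # hit
  → r_4 = 3.3129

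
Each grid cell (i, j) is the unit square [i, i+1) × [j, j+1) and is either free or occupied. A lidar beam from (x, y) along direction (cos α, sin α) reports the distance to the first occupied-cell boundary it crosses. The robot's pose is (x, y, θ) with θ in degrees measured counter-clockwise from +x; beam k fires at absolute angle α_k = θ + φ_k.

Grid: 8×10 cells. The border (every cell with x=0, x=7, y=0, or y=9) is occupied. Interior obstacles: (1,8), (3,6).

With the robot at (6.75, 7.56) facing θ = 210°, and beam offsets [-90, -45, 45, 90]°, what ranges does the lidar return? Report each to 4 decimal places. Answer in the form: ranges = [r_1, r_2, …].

ranges = [1.6628, 4.9176, 6.7914, 0.5000]

beam 1: φ=-90°, α=120°
  dir = (cos 120°, sin 120°) = (-0.5000, 0.8660); from cell (6,7)
  next x-line at t=1.5000, next y-line at t=0.5081; Δt_x=2.0000, Δt_y=1.1547
    y: enter (6,8) at t=0.5081
    x: enter (5,8) at t=1.5000
    y: enter (5,9) at t=1.6628 ← occupied
  → r_1 = 1.6628
beam 2: φ=-45°, α=165°
  dir = (cos 165°, sin 165°) = (-0.9659, 0.2588); from cell (6,7)
  next x-line at t=0.7765, next y-line at t=1.7000; Δt_x=1.0353, Δt_y=3.8637
    x: enter (5,7) at t=0.7765
    y: enter (5,8) at t=1.7000
    x: enter (4,8) at t=1.8117
    x: enter (3,8) at t=2.8470
    x: enter (2,8) at t=3.8823
    x: enter (1,8) at t=4.9176 ← occupied
  → r_2 = 4.9176
beam 3: φ=45°, α=255°
  dir = (cos 255°, sin 255°) = (-0.2588, -0.9659); from cell (6,7)
  next x-line at t=2.8978, next y-line at t=0.5798; Δt_x=3.8637, Δt_y=1.0353
    y: enter (6,6) at t=0.5798
    y: enter (6,5) at t=1.6150
    y: enter (6,4) at t=2.6503
    x: enter (5,4) at t=2.8978
    y: enter (5,3) at t=3.6856
    y: enter (5,2) at t=4.7209
    y: enter (5,1) at t=5.7561
    x: enter (4,1) at t=6.7615
    y: enter (4,0) at t=6.7914 ← occupied
  → r_3 = 6.7914
beam 4: φ=90°, α=300°
  dir = (cos 300°, sin 300°) = (0.5000, -0.8660); from cell (6,7)
  next x-line at t=0.5000, next y-line at t=0.6466; Δt_x=2.0000, Δt_y=1.1547
    x: enter (7,7) at t=0.5000 ← occupied
  → r_4 = 0.5000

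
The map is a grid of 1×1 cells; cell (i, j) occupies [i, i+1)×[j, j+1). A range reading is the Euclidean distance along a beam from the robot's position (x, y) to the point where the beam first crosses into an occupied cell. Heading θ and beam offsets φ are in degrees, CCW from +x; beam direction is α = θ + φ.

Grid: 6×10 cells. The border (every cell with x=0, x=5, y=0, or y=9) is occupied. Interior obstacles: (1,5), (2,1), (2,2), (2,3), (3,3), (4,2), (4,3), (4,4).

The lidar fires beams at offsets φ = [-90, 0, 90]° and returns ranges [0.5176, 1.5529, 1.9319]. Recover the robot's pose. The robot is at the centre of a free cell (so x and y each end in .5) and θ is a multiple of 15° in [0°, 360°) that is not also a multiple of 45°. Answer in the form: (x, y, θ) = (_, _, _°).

The pose lattice has 24·16 = 384 candidates. Test each by forward raycasting.
  (2.5, 5.5, 30°): beam 1 = 1.7321 ≠ 0.5176 ✗
  (3.5, 8.5, 150°): beam 1 = 0.5774 ≠ 0.5176 ✗
  (4.5, 1.5, 195°): beam 3 = 0.5176 ≠ 1.9319 ✗
  …
  (2.5, 5.5, 255°): r_1=0.5176, r_2=1.5529, r_3=1.9319 — all match ✓
Only this pose fits every beam.

(x, y, θ) = (2.5, 5.5, 255°)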